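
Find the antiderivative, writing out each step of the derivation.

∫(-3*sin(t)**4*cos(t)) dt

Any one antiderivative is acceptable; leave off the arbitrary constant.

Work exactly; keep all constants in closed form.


Step 1. Substitute u = sin(t), turning ∫(-3*sin(t)**4*cos(t)) dt into ∫(-3*u**4) du: now ∫(-3*u**4) du.
Step 2. Evaluate the standard form: now -3*u**5/5.
Step 3. Substitute back u = sin(t): now -3*sin(t)**5/5.
Answer: -3*sin(t)**5/5.


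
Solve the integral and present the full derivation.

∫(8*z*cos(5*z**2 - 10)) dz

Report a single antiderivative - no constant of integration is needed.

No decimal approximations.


Step 1. Substitute u = z**2 - 2, turning ∫(8*z*cos(5*z**2 - 10)) dz into ∫(4*cos(5*u)) du: now ∫(4*cos(5*u)) du.
Step 2. Evaluate the standard form: now 4*sin(5*u)/5.
Step 3. Substitute back u = z**2 - 2: now 4*sin(5*z**2 - 10)/5.
Answer: 4*sin(5*z**2 - 10)/5.


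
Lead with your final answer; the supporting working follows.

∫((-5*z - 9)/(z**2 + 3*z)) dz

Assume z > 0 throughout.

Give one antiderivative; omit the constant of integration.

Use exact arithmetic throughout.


The answer is -3*log(z) - 2*log(z + 3).
Step 1. Decompose ∫((-5*z - 9)/(z**2 + 3*z)) dz by partial fractions, (-5*z - 9)/(z**2 + 3*z) = -2/(z + 3) - 3/z: now ∫(-3/z) dz + ∫(-2/(z + 3)) dz.
Step 2. Evaluate the standard form [assuming z > -3]: now -2*log(z + 3) + ∫(-3/z) dz.
Step 3. Evaluate the standard form [assuming z > 0]: now -3*log(z) - 2*log(z + 3).
Answer: -3*log(z) - 2*log(z + 3).


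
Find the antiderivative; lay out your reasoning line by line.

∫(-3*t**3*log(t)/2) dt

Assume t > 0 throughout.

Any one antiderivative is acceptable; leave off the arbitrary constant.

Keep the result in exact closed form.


Step 1. Integrate ∫(-3*t**3*log(t)/2) dt by parts with u = log(t), dv = (-3*t**3/2) dt, so v = -3*t**4/8 [assuming t > 0]: now -3*t**4*log(t)/8 + ∫(3*t**3/8) dt.
Step 2. Evaluate the standard form: now -3*t**4*log(t)/8 + 3*t**4/32.
Answer: -3*t**4*log(t)/8 + 3*t**4/32.


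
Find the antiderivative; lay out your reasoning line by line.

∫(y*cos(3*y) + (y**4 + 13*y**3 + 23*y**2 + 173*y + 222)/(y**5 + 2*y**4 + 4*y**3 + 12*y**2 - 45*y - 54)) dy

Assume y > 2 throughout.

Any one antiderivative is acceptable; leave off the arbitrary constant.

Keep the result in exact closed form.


Step 1. Rewrite: now ∫(y*cos(3*y)) dy + ∫((y**4 + 13*y**3 + 23*y**2 + 173*y + 222)/(y**5 + 2*y**4 + 4*y**3 + 12*y**2 - 45*y - 54)) dy.
Step 2. Integrate ∫(y*cos(3*y)) dy by parts with u = y, dv = (cos(3*y)) dy, so v = sin(3*y)/3: now y*sin(3*y)/3 + ∫((y**4 + 13*y**3 + 23*y**2 + 173*y + 222)/(y**5 + 2*y**4 + 4*y**3 + 12*y**2 - 45*y - 54)) dy + ∫(-sin(3*y)/3) dy.
Step 3. Evaluate the standard form: now y*sin(3*y)/3 + cos(3*y)/9 + ∫((y**4 + 13*y**3 + 23*y**2 + 173*y + 222)/(y**5 + 2*y**4 + 4*y**3 + 12*y**2 - 45*y - 54)) dy.
Step 4. Decompose ∫((y**4 + 13*y**3 + 23*y**2 + 173*y + 222)/(y**5 + 2*y**4 + 4*y**3 + 12*y**2 - 45*y - 54)) dy by partial fractions, (y**4 + 13*y**3 + 23*y**2 + 173*y + 222)/(y**5 + 2*y**4 + 4*y**3 + 12*y**2 - 45*y - 54) = -4/(y**2 + 9) - 2/(y + 3) - 1/(y + 1) + 4/(y - 2): now y*sin(3*y)/3 + cos(3*y)/9 + ∫(4/(y - 2)) dy + ∫(-1/(y + 1)) dy + ∫(-2/(y + 3)) dy + ∫(-4/(y**2 + 9)) dy.
Step 5. Evaluate the standard form [assuming y > -3]: now y*sin(3*y)/3 - 2*log(y + 3) + cos(3*y)/9 + ∫(4/(y - 2)) dy + ∫(-1/(y + 1)) dy + ∫(-4/(y**2 + 9)) dy.
Step 6. Evaluate the standard form [assuming y > 2]: now y*sin(3*y)/3 + 4*log(y - 2) - 2*log(y + 3) + cos(3*y)/9 + ∫(-1/(y + 1)) dy + ∫(-4/(y**2 + 9)) dy.
Step 7. Evaluate the standard form [assuming y > -1]: now y*sin(3*y)/3 + 4*log(y - 2) - log(y + 1) - 2*log(y + 3) + cos(3*y)/9 + ∫(-4/(y**2 + 9)) dy.
Step 8. Evaluate the standard form: now y*sin(3*y)/3 + 4*log(y - 2) - log(y + 1) - 2*log(y + 3) + cos(3*y)/9 - 4*atan(y/3)/3.
Answer: y*sin(3*y)/3 + 4*log(y - 2) - log(y + 1) - 2*log(y + 3) + cos(3*y)/9 - 4*atan(y/3)/3.


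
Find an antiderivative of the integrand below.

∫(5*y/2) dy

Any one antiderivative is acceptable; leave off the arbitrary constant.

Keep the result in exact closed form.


Answer: 5*y**2/4.


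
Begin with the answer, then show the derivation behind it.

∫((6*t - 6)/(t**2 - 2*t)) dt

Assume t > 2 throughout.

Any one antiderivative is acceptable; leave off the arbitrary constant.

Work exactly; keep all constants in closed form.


The answer is 3*log(t) + 3*log(t - 2).
Step 1. Decompose ∫((6*t - 6)/(t**2 - 2*t)) dt by partial fractions, (6*t - 6)/(t**2 - 2*t) = 3/(t - 2) + 3/t: now ∫(3/t) dt + ∫(3/(t - 2)) dt.
Step 2. Evaluate the standard form [assuming t > 2]: now 3*log(t - 2) + ∫(3/t) dt.
Step 3. Evaluate the standard form [assuming t > 0]: now 3*log(t) + 3*log(t - 2).
Answer: 3*log(t) + 3*log(t - 2).


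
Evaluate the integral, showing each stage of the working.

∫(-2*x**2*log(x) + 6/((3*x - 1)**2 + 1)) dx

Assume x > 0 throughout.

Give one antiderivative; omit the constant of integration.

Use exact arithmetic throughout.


Step 1. Rewrite: now ∫(-2*x**2*log(x)) dx + ∫(6/((3*x - 1)**2 + 1)) dx.
Step 2. Substitute u = 3*x - 1, turning ∫(6/((3*x - 1)**2 + 1)) dx into ∫(2/(u**2 + 1)) du: now ∫(-2*x**2*log(x)) dx + ∫(2/(u**2 + 1)) du.
Step 3. Evaluate the standard form: now 2*atan(u) + ∫(-2*x**2*log(x)) dx.
Step 4. Substitute back u = 3*x - 1: now 2*atan(3*x - 1) + ∫(-2*x**2*log(x)) dx.
Step 5. Integrate ∫(-2*x**2*log(x)) dx by parts with u = log(x), dv = (-2*x**2) dx, so v = -2*x**3/3 [assuming x > 0]: now -2*x**3*log(x)/3 + 2*atan(3*x - 1) + ∫(2*x**2/3) dx.
Step 6. Evaluate the standard form: now -2*x**3*log(x)/3 + 2*x**3/9 + 2*atan(3*x - 1).
Answer: -2*x**3*log(x)/3 + 2*x**3/9 + 2*atan(3*x - 1).


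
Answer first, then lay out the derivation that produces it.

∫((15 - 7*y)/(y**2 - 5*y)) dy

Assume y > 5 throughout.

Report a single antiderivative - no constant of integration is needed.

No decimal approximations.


The answer is -3*log(y) - 4*log(y - 5).
Step 1. Decompose ∫((15 - 7*y)/(y**2 - 5*y)) dy by partial fractions, (15 - 7*y)/(y**2 - 5*y) = -4/(y - 5) - 3/y: now ∫(-3/y) dy + ∫(-4/(y - 5)) dy.
Step 2. Evaluate the standard form [assuming y > 5]: now -4*log(y - 5) + ∫(-3/y) dy.
Step 3. Evaluate the standard form [assuming y > 0]: now -3*log(y) - 4*log(y - 5).
Answer: -3*log(y) - 4*log(y - 5).


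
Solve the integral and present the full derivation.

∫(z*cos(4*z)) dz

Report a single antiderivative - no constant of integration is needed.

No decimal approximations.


Step 1. Integrate ∫(z*cos(4*z)) dz by parts with u = z, dv = (cos(4*z)) dz, so v = sin(4*z)/4: now z*sin(4*z)/4 + ∫(-sin(4*z)/4) dz.
Step 2. Evaluate the standard form: now z*sin(4*z)/4 + cos(4*z)/16.
Answer: z*sin(4*z)/4 + cos(4*z)/16.


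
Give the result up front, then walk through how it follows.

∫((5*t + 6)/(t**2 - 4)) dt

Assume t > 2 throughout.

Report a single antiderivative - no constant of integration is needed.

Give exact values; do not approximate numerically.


The answer is 4*log(t - 2) + log(t + 2).
Step 1. Decompose ∫((5*t + 6)/(t**2 - 4)) dt by partial fractions, (5*t + 6)/(t**2 - 4) = 1/(t + 2) + 4/(t - 2): now ∫(4/(t - 2)) dt + ∫(1/(t + 2)) dt.
Step 2. Evaluate the standard form [assuming t > 2]: now 4*log(t - 2) + ∫(1/(t + 2)) dt.
Step 3. Evaluate the standard form [assuming t > -2]: now 4*log(t - 2) + log(t + 2).
Answer: 4*log(t - 2) + log(t + 2).


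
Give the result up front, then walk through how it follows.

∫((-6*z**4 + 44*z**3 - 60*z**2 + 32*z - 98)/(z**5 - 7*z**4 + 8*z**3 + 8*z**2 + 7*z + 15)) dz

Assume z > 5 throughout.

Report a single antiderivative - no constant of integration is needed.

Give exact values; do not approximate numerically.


The answer is log(z - 5) - 2*log(z - 3) - 5*log(z + 1) - 2*atan(z).
Step 1. Decompose ∫((-6*z**4 + 44*z**3 - 60*z**2 + 32*z - 98)/(z**5 - 7*z**4 + 8*z**3 + 8*z**2 + 7*z + 15)) dz by partial fractions, (-6*z**4 + 44*z**3 - 60*z**2 + 32*z - 98)/(z**5 - 7*z**4 + 8*z**3 + 8*z**2 + 7*z + 15) = -2/(z**2 + 1) - 5/(z + 1) - 2/(z - 3) + 1/(z - 5): now ∫(1/(z - 5)) dz + ∫(-2/(z - 3)) dz + ∫(-5/(z + 1)) dz + ∫(-2/(z**2 + 1)) dz.
Step 2. Evaluate the standard form [assuming z > -1]: now -5*log(z + 1) + ∫(1/(z - 5)) dz + ∫(-2/(z - 3)) dz + ∫(-2/(z**2 + 1)) dz.
Step 3. Evaluate the standard form [assuming z > 3]: now -2*log(z - 3) - 5*log(z + 1) + ∫(1/(z - 5)) dz + ∫(-2/(z**2 + 1)) dz.
Step 4. Evaluate the standard form [assuming z > 5]: now log(z - 5) - 2*log(z - 3) - 5*log(z + 1) + ∫(-2/(z**2 + 1)) dz.
Step 5. Evaluate the standard form: now log(z - 5) - 2*log(z - 3) - 5*log(z + 1) - 2*atan(z).
Answer: log(z - 5) - 2*log(z - 3) - 5*log(z + 1) - 2*atan(z).


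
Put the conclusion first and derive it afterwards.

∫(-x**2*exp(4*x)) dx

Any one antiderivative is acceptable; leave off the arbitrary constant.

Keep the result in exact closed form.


The answer is -x**2*exp(4*x)/4 + x*exp(4*x)/8 - exp(4*x)/32.
Step 1. Integrate ∫(-x**2*exp(4*x)) dx by parts with u = x**2, dv = (-exp(4*x)) dx, so v = -exp(4*x)/4: now -x**2*exp(4*x)/4 + ∫(x*exp(4*x)/2) dx.
Step 2. Integrate ∫(x*exp(4*x)/2) dx by parts with u = x, dv = (exp(4*x)/2) dx, so v = exp(4*x)/8: now -x**2*exp(4*x)/4 + x*exp(4*x)/8 + ∫(-exp(4*x)/8) dx.
Step 3. Evaluate the standard form: now -x**2*exp(4*x)/4 + x*exp(4*x)/8 - exp(4*x)/32.
Answer: -x**2*exp(4*x)/4 + x*exp(4*x)/8 - exp(4*x)/32.


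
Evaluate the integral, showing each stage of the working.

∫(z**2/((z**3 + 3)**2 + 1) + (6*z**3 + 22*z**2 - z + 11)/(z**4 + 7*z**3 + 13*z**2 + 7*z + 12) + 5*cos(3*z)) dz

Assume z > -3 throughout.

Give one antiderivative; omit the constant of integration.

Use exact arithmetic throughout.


Step 1. Rewrite: now ∫(z**2/((z**3 + 3)**2 + 1)) dz + ∫((6*z**3 + 22*z**2 - z + 11)/(z**4 + 7*z**3 + 13*z**2 + 7*z + 12)) dz + ∫(5*cos(3*z)) dz.
Step 2. Substitute u = z**3 + 3, turning ∫(z**2/((z**3 + 3)**2 + 1)) dz into ∫(1/(3*(u**2 + 1))) du: now ∫((6*z**3 + 22*z**2 - z + 11)/(z**4 + 7*z**3 + 13*z**2 + 7*z + 12)) dz + ∫(1/(3*(u**2 + 1))) du + ∫(5*cos(3*z)) dz.
Step 3. Evaluate the standard form: now atan(u)/3 + ∫((6*z**3 + 22*z**2 - z + 11)/(z**4 + 7*z**3 + 13*z**2 + 7*z + 12)) dz + ∫(5*cos(3*z)) dz.
Step 4. Substitute back u = z**3 + 3: now atan(z**3 + 3)/3 + ∫((6*z**3 + 22*z**2 - z + 11)/(z**4 + 7*z**3 + 13*z**2 + 7*z + 12)) dz + ∫(5*cos(3*z)) dz.
Step 5. Evaluate the standard form: now 5*sin(3*z)/3 + atan(z**3 + 3)/3 + ∫((6*z**3 + 22*z**2 - z + 11)/(z**4 + 7*z**3 + 13*z**2 + 7*z + 12)) dz.
Step 6. Decompose ∫((6*z**3 + 22*z**2 - z + 11)/(z**4 + 7*z**3 + 13*z**2 + 7*z + 12)) dz by partial fractions, (6*z**3 + 22*z**2 - z + 11)/(z**4 + 7*z**3 + 13*z**2 + 7*z + 12) = -1/(z**2 + 1) + 1/(z + 4) + 5/(z + 3): now 5*sin(3*z)/3 + atan(z**3 + 3)/3 + ∫(5/(z + 3)) dz + ∫(1/(z + 4)) dz + ∫(-1/(z**2 + 1)) dz.
Step 7. Evaluate the standard form [assuming z > -3]: now 5*log(z + 3) + 5*sin(3*z)/3 + atan(z**3 + 3)/3 + ∫(1/(z + 4)) dz + ∫(-1/(z**2 + 1)) dz.
Step 8. Evaluate the standard form [assuming z > -4]: now 5*log(z + 3) + log(z + 4) + 5*sin(3*z)/3 + atan(z**3 + 3)/3 + ∫(-1/(z**2 + 1)) dz.
Step 9. Evaluate the standard form: now 5*log(z + 3) + log(z + 4) + 5*sin(3*z)/3 - atan(z) + atan(z**3 + 3)/3.
Answer: 5*log(z + 3) + log(z + 4) + 5*sin(3*z)/3 - atan(z) + atan(z**3 + 3)/3.


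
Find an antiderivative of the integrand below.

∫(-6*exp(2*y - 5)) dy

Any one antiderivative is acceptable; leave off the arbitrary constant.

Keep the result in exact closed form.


Answer: -3*exp(2*y - 5).


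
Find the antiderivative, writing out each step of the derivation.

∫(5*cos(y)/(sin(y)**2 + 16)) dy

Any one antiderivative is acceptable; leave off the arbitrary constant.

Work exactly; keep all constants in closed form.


Step 1. Substitute u = sin(y), turning ∫(5*cos(y)/(sin(y)**2 + 16)) dy into ∫(5/(u**2 + 16)) du: now ∫(5/(u**2 + 16)) du.
Step 2. Evaluate the standard form: now 5*atan(u/4)/4.
Step 3. Substitute back u = sin(y): now 5*atan(sin(y)/4)/4.
Answer: 5*atan(sin(y)/4)/4.


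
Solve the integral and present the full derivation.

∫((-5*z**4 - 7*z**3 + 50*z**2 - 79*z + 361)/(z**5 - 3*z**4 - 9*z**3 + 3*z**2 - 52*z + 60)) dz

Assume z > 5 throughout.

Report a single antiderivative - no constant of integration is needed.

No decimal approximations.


Step 1. Decompose ∫((-5*z**4 - 7*z**3 + 50*z**2 - 79*z + 361)/(z**5 - 3*z**4 - 9*z**3 + 3*z**2 - 52*z + 60)) dz by partial fractions, (-5*z**4 - 7*z**3 + 50*z**2 - 79*z + 361)/(z**5 - 3*z**4 - 9*z**3 + 3*z**2 - 52*z + 60) = 3/(z**2 + 4) + 2/(z + 3) - 4/(z - 1) - 3/(z - 5): now ∫(-3/(z - 5)) dz + ∫(-4/(z - 1)) dz + ∫(2/(z + 3)) dz + ∫(3/(z**2 + 4)) dz.
Step 2. Evaluate the standard form [assuming z > 5]: now -3*log(z - 5) + ∫(-4/(z - 1)) dz + ∫(2/(z + 3)) dz + ∫(3/(z**2 + 4)) dz.
Step 3. Evaluate the standard form [assuming z > 1]: now -3*log(z - 5) - 4*log(z - 1) + ∫(2/(z + 3)) dz + ∫(3/(z**2 + 4)) dz.
Step 4. Evaluate the standard form [assuming z > -3]: now -3*log(z - 5) - 4*log(z - 1) + 2*log(z + 3) + ∫(3/(z**2 + 4)) dz.
Step 5. Evaluate the standard form: now -3*log(z - 5) - 4*log(z - 1) + 2*log(z + 3) + 3*atan(z/2)/2.
Answer: -3*log(z - 5) - 4*log(z - 1) + 2*log(z + 3) + 3*atan(z/2)/2.


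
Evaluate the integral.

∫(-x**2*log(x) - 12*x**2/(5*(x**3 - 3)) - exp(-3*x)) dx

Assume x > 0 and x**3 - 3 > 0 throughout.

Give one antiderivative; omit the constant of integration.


Answer: -x**3*log(x)/3 + x**3/9 - 4*log(x**3 - 3)/5 + exp(-3*x)/3.


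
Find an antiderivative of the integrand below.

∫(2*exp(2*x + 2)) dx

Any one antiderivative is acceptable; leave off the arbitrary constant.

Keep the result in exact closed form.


Answer: exp(2*x + 2).


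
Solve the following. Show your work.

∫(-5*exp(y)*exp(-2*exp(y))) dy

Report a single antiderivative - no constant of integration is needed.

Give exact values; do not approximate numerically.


Step 1. Substitute u = exp(y), turning ∫(-5*exp(y)*exp(-2*exp(y))) dy into ∫(-5*exp(-2*u)) du: now ∫(-5*exp(-2*u)) du.
Step 2. Evaluate the standard form: now 5*exp(-2*u)/2.
Step 3. Substitute back u = exp(y): now 5*exp(-2*exp(y))/2.
Answer: 5*exp(-2*exp(y))/2.


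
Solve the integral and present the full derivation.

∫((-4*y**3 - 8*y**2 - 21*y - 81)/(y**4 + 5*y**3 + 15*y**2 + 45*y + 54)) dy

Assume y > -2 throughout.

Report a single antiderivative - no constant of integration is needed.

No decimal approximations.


Step 1. Decompose ∫((-4*y**3 - 8*y**2 - 21*y - 81)/(y**4 + 5*y**3 + 15*y**2 + 45*y + 54)) dy by partial fractions, (-4*y**3 - 8*y**2 - 21*y - 81)/(y**4 + 5*y**3 + 15*y**2 + 45*y + 54) = 3/(y**2 + 9) - 1/(y + 3) - 3/(y + 2): now ∫(-3/(y + 2)) dy + ∫(-1/(y + 3)) dy + ∫(3/(y**2 + 9)) dy.
Step 2. Evaluate the standard form [assuming y > -2]: now -3*log(y + 2) + ∫(-1/(y + 3)) dy + ∫(3/(y**2 + 9)) dy.
Step 3. Evaluate the standard form [assuming y > -3]: now -3*log(y + 2) - log(y + 3) + ∫(3/(y**2 + 9)) dy.
Step 4. Evaluate the standard form: now -3*log(y + 2) - log(y + 3) + atan(y/3).
Answer: -3*log(y + 2) - log(y + 3) + atan(y/3).


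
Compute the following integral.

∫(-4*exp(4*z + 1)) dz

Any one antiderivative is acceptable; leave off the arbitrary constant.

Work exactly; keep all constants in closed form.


Answer: -exp(4*z + 1).


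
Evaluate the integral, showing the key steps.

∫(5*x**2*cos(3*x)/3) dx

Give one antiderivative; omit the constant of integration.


Step 1. Integrate ∫(5*x**2*cos(3*x)/3) dx by parts with u = x**2, dv = (5*cos(3*x)/3) dx, so v = 5*sin(3*x)/9: now 5*x**2*sin(3*x)/9 + ∫(-10*x*sin(3*x)/9) dx.
Step 2. Integrate ∫(-10*x*sin(3*x)/9) dx by parts with u = x, dv = (-10*sin(3*x)/9) dx, so v = 10*cos(3*x)/27: now 5*x**2*sin(3*x)/9 + 10*x*cos(3*x)/27 + ∫(-10*cos(3*x)/27) dx.
Step 3. Evaluate the standard form: now 5*x**2*sin(3*x)/9 + 10*x*cos(3*x)/27 - 10*sin(3*x)/81.
Answer: 5*x**2*sin(3*x)/9 + 10*x*cos(3*x)/27 - 10*sin(3*x)/81.


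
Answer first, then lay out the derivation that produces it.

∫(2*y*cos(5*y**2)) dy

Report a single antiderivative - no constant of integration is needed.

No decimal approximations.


The answer is sin(5*y**2)/5.
Step 1. Substitute u = y**2, turning ∫(2*y*cos(5*y**2)) dy into ∫(cos(5*u)) du: now ∫(cos(5*u)) du.
Step 2. Evaluate the standard form: now sin(5*u)/5.
Step 3. Substitute back u = y**2: now sin(5*y**2)/5.
Answer: sin(5*y**2)/5.


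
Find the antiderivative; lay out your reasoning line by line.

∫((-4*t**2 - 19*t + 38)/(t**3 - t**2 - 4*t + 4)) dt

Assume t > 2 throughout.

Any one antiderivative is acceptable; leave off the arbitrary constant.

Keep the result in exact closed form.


Step 1. Decompose ∫((-4*t**2 - 19*t + 38)/(t**3 - t**2 - 4*t + 4)) dt by partial fractions, (-4*t**2 - 19*t + 38)/(t**3 - t**2 - 4*t + 4) = 5/(t + 2) - 5/(t - 1) - 4/(t - 2): now ∫(-4/(t - 2)) dt + ∫(-5/(t - 1)) dt + ∫(5/(t + 2)) dt.
Step 2. Evaluate the standard form [assuming t > 2]: now -4*log(t - 2) + ∫(-5/(t - 1)) dt + ∫(5/(t + 2)) dt.
Step 3. Evaluate the standard form [assuming t > -2]: now -4*log(t - 2) + 5*log(t + 2) + ∫(-5/(t - 1)) dt.
Step 4. Evaluate the standard form [assuming t > 1]: now -4*log(t - 2) - 5*log(t - 1) + 5*log(t + 2).
Answer: -4*log(t - 2) - 5*log(t - 1) + 5*log(t + 2).


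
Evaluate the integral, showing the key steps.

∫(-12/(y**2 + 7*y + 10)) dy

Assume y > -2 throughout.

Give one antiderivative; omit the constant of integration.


Step 1. Decompose ∫(-12/(y**2 + 7*y + 10)) dy by partial fractions, -12/(y**2 + 7*y + 10) = 4/(y + 5) - 4/(y + 2): now ∫(-4/(y + 2)) dy + ∫(4/(y + 5)) dy.
Step 2. Evaluate the standard form [assuming y > -2]: now -4*log(y + 2) + ∫(4/(y + 5)) dy.
Step 3. Evaluate the standard form [assuming y > -5]: now -4*log(y + 2) + 4*log(y + 5).
Answer: -4*log(y + 2) + 4*log(y + 5).


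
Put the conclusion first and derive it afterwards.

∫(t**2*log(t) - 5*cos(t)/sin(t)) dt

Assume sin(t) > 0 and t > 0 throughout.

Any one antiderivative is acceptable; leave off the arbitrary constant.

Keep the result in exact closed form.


The answer is t**3*log(t)/3 - t**3/9 - 5*log(sin(t)).
Step 1. Rewrite: now ∫(t**2*log(t)) dt + ∫(-5*cos(t)/sin(t)) dt.
Step 2. Substitute u = sin(t), turning ∫(-5*cos(t)/sin(t)) dt into ∫(-5/u) du: now ∫(-5/u) du + ∫(t**2*log(t)) dt.
Step 3. Evaluate the standard form [assuming u > 0]: now -5*log(u) + ∫(t**2*log(t)) dt.
Step 4. Substitute back u = sin(t): now -5*log(sin(t)) + ∫(t**2*log(t)) dt.
Step 5. Integrate ∫(t**2*log(t)) dt by parts with u = log(t), dv = (t**2) dt, so v = t**3/3 [assuming t > 0]: now t**3*log(t)/3 - 5*log(sin(t)) + ∫(-t**2/3) dt.
Step 6. Evaluate the standard form: now t**3*log(t)/3 - t**3/9 - 5*log(sin(t)).
Answer: t**3*log(t)/3 - t**3/9 - 5*log(sin(t)).


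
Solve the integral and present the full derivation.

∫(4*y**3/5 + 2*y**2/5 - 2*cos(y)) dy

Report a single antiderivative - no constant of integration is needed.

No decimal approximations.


Step 1. Rewrite: now ∫(2*y**2/5) dy + ∫(4*y**3/5) dy + ∫(-2*cos(y)) dy.
Step 2. Evaluate the standard form: now -2*sin(y) + ∫(2*y**2/5) dy + ∫(4*y**3/5) dy.
Step 3. Evaluate the standard form: now 2*y**3/15 - 2*sin(y) + ∫(4*y**3/5) dy.
Step 4. Evaluate the standard form: now y**4/5 + 2*y**3/15 - 2*sin(y).
Answer: y**4/5 + 2*y**3/15 - 2*sin(y).


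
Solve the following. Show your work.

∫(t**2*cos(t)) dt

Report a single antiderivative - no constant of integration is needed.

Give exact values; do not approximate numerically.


Step 1. Integrate ∫(t**2*cos(t)) dt by parts with u = t**2, dv = (cos(t)) dt, so v = sin(t): now t**2*sin(t) + ∫(-2*t*sin(t)) dt.
Step 2. Integrate ∫(-2*t*sin(t)) dt by parts with u = t, dv = (-2*sin(t)) dt, so v = 2*cos(t): now t**2*sin(t) + 2*t*cos(t) + ∫(-2*cos(t)) dt.
Step 3. Evaluate the standard form: now t**2*sin(t) + 2*t*cos(t) - 2*sin(t).
Answer: t**2*sin(t) + 2*t*cos(t) - 2*sin(t).


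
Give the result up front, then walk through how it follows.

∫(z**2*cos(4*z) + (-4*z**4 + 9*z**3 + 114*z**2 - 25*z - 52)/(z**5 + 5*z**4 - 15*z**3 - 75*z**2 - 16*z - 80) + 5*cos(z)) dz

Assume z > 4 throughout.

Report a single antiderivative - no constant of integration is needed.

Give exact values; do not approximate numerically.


The answer is z**2*sin(4*z)/4 + z*cos(4*z)/8 + log(z - 4) - 2*log(z + 4) - 3*log(z + 5) + 5*sin(z) - sin(4*z)/32 + 2*atan(z).
Step 1. Rewrite: now ∫(z**2*cos(4*z)) dz + ∫((-4*z**4 + 9*z**3 + 114*z**2 - 25*z - 52)/(z**5 + 5*z**4 - 15*z**3 - 75*z**2 - 16*z - 80)) dz + ∫(5*cos(z)) dz.
Step 2. Decompose ∫((-4*z**4 + 9*z**3 + 114*z**2 - 25*z - 52)/(z**5 + 5*z**4 - 15*z**3 - 75*z**2 - 16*z - 80)) dz by partial fractions, (-4*z**4 + 9*z**3 + 114*z**2 - 25*z - 52)/(z**5 + 5*z**4 - 15*z**3 - 75*z**2 - 16*z - 80) = 2/(z**2 + 1) - 3/(z + 5) - 2/(z + 4) + 1/(z - 4): now ∫(z**2*cos(4*z)) dz + ∫(1/(z - 4)) dz + ∫(-2/(z + 4)) dz + ∫(-3/(z + 5)) dz + ∫(2/(z**2 + 1)) dz + ∫(5*cos(z)) dz.
Step 3. Evaluate the standard form [assuming z > -4]: now -2*log(z + 4) + ∫(z**2*cos(4*z)) dz + ∫(1/(z - 4)) dz + ∫(-3/(z + 5)) dz + ∫(2/(z**2 + 1)) dz + ∫(5*cos(z)) dz.
Step 4. Evaluate the standard form [assuming z > 4]: now log(z - 4) - 2*log(z + 4) + ∫(z**2*cos(4*z)) dz + ∫(-3/(z + 5)) dz + ∫(2/(z**2 + 1)) dz + ∫(5*cos(z)) dz.
Step 5. Evaluate the standard form [assuming z > -5]: now log(z - 4) - 2*log(z + 4) - 3*log(z + 5) + ∫(z**2*cos(4*z)) dz + ∫(2/(z**2 + 1)) dz + ∫(5*cos(z)) dz.
Step 6. Evaluate the standard form: now log(z - 4) - 2*log(z + 4) - 3*log(z + 5) + 2*atan(z) + ∫(z**2*cos(4*z)) dz + ∫(5*cos(z)) dz.
Step 7. Evaluate the standard form: now log(z - 4) - 2*log(z + 4) - 3*log(z + 5) + 5*sin(z) + 2*atan(z) + ∫(z**2*cos(4*z)) dz.
Step 8. Integrate ∫(z**2*cos(4*z)) dz by parts with u = z**2, dv = (cos(4*z)) dz, so v = sin(4*z)/4: now z**2*sin(4*z)/4 + log(z - 4) - 2*log(z + 4) - 3*log(z + 5) + 5*sin(z) + 2*atan(z) + ∫(-z*sin(4*z)/2) dz.
Step 9. Integrate ∫(-z*sin(4*z)/2) dz by parts with u = z, dv = (-sin(4*z)/2) dz, so v = cos(4*z)/8: now z**2*sin(4*z)/4 + z*cos(4*z)/8 + log(z - 4) - 2*log(z + 4) - 3*log(z + 5) + 5*sin(z) + 2*atan(z) + ∫(-cos(4*z)/8) dz.
Step 10. Evaluate the standard form: now z**2*sin(4*z)/4 + z*cos(4*z)/8 + log(z - 4) - 2*log(z + 4) - 3*log(z + 5) + 5*sin(z) - sin(4*z)/32 + 2*atan(z).
Answer: z**2*sin(4*z)/4 + z*cos(4*z)/8 + log(z - 4) - 2*log(z + 4) - 3*log(z + 5) + 5*sin(z) - sin(4*z)/32 + 2*atan(z).


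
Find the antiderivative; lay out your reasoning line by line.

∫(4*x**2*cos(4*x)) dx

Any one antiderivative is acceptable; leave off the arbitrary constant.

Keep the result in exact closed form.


Step 1. Integrate ∫(4*x**2*cos(4*x)) dx by parts with u = x**2, dv = (4*cos(4*x)) dx, so v = sin(4*x): now x**2*sin(4*x) + ∫(-2*x*sin(4*x)) dx.
Step 2. Integrate ∫(-2*x*sin(4*x)) dx by parts with u = x, dv = (-2*sin(4*x)) dx, so v = cos(4*x)/2: now x**2*sin(4*x) + x*cos(4*x)/2 + ∫(-cos(4*x)/2) dx.
Step 3. Evaluate the standard form: now x**2*sin(4*x) + x*cos(4*x)/2 - sin(4*x)/8.
Answer: x**2*sin(4*x) + x*cos(4*x)/2 - sin(4*x)/8.


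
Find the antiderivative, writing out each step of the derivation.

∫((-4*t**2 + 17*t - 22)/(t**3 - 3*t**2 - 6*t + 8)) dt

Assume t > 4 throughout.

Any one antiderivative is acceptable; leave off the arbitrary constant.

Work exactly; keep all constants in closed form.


Step 1. Decompose ∫((-4*t**2 + 17*t - 22)/(t**3 - 3*t**2 - 6*t + 8)) dt by partial fractions, (-4*t**2 + 17*t - 22)/(t**3 - 3*t**2 - 6*t + 8) = -4/(t + 2) + 1/(t - 1) - 1/(t - 4): now ∫(-1/(t - 4)) dt + ∫(1/(t - 1)) dt + ∫(-4/(t + 2)) dt.
Step 2. Evaluate the standard form [assuming t > 4]: now -log(t - 4) + ∫(1/(t - 1)) dt + ∫(-4/(t + 2)) dt.
Step 3. Evaluate the standard form [assuming t > 1]: now -log(t - 4) + log(t - 1) + ∫(-4/(t + 2)) dt.
Step 4. Evaluate the standard form [assuming t > -2]: now -log(t - 4) + log(t - 1) - 4*log(t + 2).
Answer: -log(t - 4) + log(t - 1) - 4*log(t + 2).


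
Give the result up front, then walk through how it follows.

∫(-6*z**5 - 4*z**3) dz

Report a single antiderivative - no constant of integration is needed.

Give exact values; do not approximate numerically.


The answer is -z**6 - z**4.
Step 1. Rewrite: now ∫(-4*z**3) dz + ∫(-6*z**5) dz.
Step 2. Evaluate the standard form: now -z**6 + ∫(-4*z**3) dz.
Step 3. Evaluate the standard form: now -z**6 - z**4.
Answer: -z**6 - z**4.


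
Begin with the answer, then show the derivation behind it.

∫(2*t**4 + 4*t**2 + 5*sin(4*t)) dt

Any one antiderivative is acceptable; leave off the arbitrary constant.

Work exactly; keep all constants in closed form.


The answer is 2*t**5/5 + 4*t**3/3 - 5*cos(4*t)/4.
Step 1. Rewrite: now ∫(4*t**2) dt + ∫(2*t**4) dt + ∫(5*sin(4*t)) dt.
Step 2. Evaluate the standard form: now 2*t**5/5 + ∫(4*t**2) dt + ∫(5*sin(4*t)) dt.
Step 3. Evaluate the standard form: now 2*t**5/5 + 4*t**3/3 + ∫(5*sin(4*t)) dt.
Step 4. Evaluate the standard form: now 2*t**5/5 + 4*t**3/3 - 5*cos(4*t)/4.
Answer: 2*t**5/5 + 4*t**3/3 - 5*cos(4*t)/4.


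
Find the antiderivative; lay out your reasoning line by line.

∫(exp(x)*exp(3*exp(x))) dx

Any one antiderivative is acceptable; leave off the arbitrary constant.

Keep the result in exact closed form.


Step 1. Substitute u = exp(x), turning ∫(exp(x)*exp(3*exp(x))) dx into ∫(exp(3*u)) du: now ∫(exp(3*u)) du.
Step 2. Evaluate the standard form: now exp(3*u)/3.
Step 3. Substitute back u = exp(x): now exp(3*exp(x))/3.
Answer: exp(3*exp(x))/3.


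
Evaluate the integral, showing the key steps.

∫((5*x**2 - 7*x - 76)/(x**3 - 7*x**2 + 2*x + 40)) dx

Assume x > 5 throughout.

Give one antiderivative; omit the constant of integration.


Step 1. Decompose ∫((5*x**2 - 7*x - 76)/(x**3 - 7*x**2 + 2*x + 40)) dx by partial fractions, (5*x**2 - 7*x - 76)/(x**3 - 7*x**2 + 2*x + 40) = -1/(x + 2) + 4/(x - 4) + 2/(x - 5): now ∫(2/(x - 5)) dx + ∫(4/(x - 4)) dx + ∫(-1/(x + 2)) dx.
Step 2. Evaluate the standard form [assuming x > 4]: now 4*log(x - 4) + ∫(2/(x - 5)) dx + ∫(-1/(x + 2)) dx.
Step 3. Evaluate the standard form [assuming x > -2]: now 4*log(x - 4) - log(x + 2) + ∫(2/(x - 5)) dx.
Step 4. Evaluate the standard form [assuming x > 5]: now 2*log(x - 5) + 4*log(x - 4) - log(x + 2).
Answer: 2*log(x - 5) + 4*log(x - 4) - log(x + 2).


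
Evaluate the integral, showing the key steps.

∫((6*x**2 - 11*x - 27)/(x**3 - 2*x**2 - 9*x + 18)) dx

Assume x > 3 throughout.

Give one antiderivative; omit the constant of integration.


Step 1. Decompose ∫((6*x**2 - 11*x - 27)/(x**3 - 2*x**2 - 9*x + 18)) dx by partial fractions, (6*x**2 - 11*x - 27)/(x**3 - 2*x**2 - 9*x + 18) = 2/(x + 3) + 5/(x - 2) - 1/(x - 3): now ∫(-1/(x - 3)) dx + ∫(5/(x - 2)) dx + ∫(2/(x + 3)) dx.
Step 2. Evaluate the standard form [assuming x > 3]: now -log(x - 3) + ∫(5/(x - 2)) dx + ∫(2/(x + 3)) dx.
Step 3. Evaluate the standard form [assuming x > -3]: now -log(x - 3) + 2*log(x + 3) + ∫(5/(x - 2)) dx.
Step 4. Evaluate the standard form [assuming x > 2]: now -log(x - 3) + 5*log(x - 2) + 2*log(x + 3).
Answer: -log(x - 3) + 5*log(x - 2) + 2*log(x + 3).


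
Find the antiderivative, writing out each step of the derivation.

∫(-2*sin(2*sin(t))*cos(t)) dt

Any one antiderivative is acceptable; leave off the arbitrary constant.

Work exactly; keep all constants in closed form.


Step 1. Substitute u = sin(t), turning ∫(-2*sin(2*sin(t))*cos(t)) dt into ∫(-2*sin(2*u)) du: now ∫(-2*sin(2*u)) du.
Step 2. Evaluate the standard form: now cos(2*u).
Step 3. Substitute back u = sin(t): now cos(2*sin(t)).
Answer: cos(2*sin(t)).


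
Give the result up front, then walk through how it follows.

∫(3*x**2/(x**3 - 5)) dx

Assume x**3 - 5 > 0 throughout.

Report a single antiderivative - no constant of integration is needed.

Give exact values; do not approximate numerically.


The answer is log(x**3 - 5).
Step 1. Substitute u = x**3 - 5, turning ∫(3*x**2/(x**3 - 5)) dx into ∫(1/u) du: now ∫(1/u) du.
Step 2. Evaluate the standard form [assuming u > 0]: now log(u).
Step 3. Substitute back u = x**3 - 5: now log(x**3 - 5).
Answer: log(x**3 - 5).


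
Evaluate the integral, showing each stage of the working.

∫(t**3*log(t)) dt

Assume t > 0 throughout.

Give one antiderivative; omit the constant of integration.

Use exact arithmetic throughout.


Step 1. Integrate ∫(t**3*log(t)) dt by parts with u = log(t), dv = (t**3) dt, so v = t**4/4 [assuming t > 0]: now t**4*log(t)/4 + ∫(-t**3/4) dt.
Step 2. Evaluate the standard form: now t**4*log(t)/4 - t**4/16.
Answer: t**4*log(t)/4 - t**4/16.


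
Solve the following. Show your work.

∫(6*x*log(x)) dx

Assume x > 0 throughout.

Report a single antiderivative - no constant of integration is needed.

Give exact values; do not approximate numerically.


Step 1. Integrate ∫(6*x*log(x)) dx by parts with u = log(x), dv = (6*x) dx, so v = 3*x**2 [assuming x > 0]: now 3*x**2*log(x) + ∫(-3*x) dx.
Step 2. Evaluate the standard form: now 3*x**2*log(x) - 3*x**2/2.
Answer: 3*x**2*log(x) - 3*x**2/2.


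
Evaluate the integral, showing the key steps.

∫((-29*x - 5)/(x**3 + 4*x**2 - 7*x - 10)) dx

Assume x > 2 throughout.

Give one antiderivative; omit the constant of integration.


Step 1. Decompose ∫((-29*x - 5)/(x**3 + 4*x**2 - 7*x - 10)) dx by partial fractions, (-29*x - 5)/(x**3 + 4*x**2 - 7*x - 10) = 5/(x + 5) - 2/(x + 1) - 3/(x - 2): now ∫(-3/(x - 2)) dx + ∫(-2/(x + 1)) dx + ∫(5/(x + 5)) dx.
Step 2. Evaluate the standard form [assuming x > -5]: now 5*log(x + 5) + ∫(-3/(x - 2)) dx + ∫(-2/(x + 1)) dx.
Step 3. Evaluate the standard form [assuming x > -1]: now -2*log(x + 1) + 5*log(x + 5) + ∫(-3/(x - 2)) dx.
Step 4. Evaluate the standard form [assuming x > 2]: now -3*log(x - 2) - 2*log(x + 1) + 5*log(x + 5).
Answer: -3*log(x - 2) - 2*log(x + 1) + 5*log(x + 5).


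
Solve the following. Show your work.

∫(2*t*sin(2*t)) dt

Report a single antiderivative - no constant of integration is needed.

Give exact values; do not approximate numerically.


Step 1. Integrate ∫(2*t*sin(2*t)) dt by parts with u = t, dv = (2*sin(2*t)) dt, so v = -cos(2*t): now -t*cos(2*t) + ∫(cos(2*t)) dt.
Step 2. Evaluate the standard form: now -t*cos(2*t) + sin(2*t)/2.
Answer: -t*cos(2*t) + sin(2*t)/2.


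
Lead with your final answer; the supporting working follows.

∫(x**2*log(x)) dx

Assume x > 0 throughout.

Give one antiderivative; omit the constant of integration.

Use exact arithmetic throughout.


The answer is x**3*log(x)/3 - x**3/9.
Step 1. Integrate ∫(x**2*log(x)) dx by parts with u = log(x), dv = (x**2) dx, so v = x**3/3 [assuming x > 0]: now x**3*log(x)/3 + ∫(-x**2/3) dx.
Step 2. Evaluate the standard form: now x**3*log(x)/3 - x**3/9.
Answer: x**3*log(x)/3 - x**3/9.


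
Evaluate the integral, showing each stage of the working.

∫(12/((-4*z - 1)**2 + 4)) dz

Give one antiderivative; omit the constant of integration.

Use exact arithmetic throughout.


Step 1. Substitute u = -4*z - 1, turning ∫(12/((-4*z - 1)**2 + 4)) dz into ∫(-3/(u**2 + 4)) du: now ∫(-3/(u**2 + 4)) du.
Step 2. Evaluate the standard form: now -3*atan(u/2)/2.
Step 3. Substitute back u = -4*z - 1: now 3*atan(2*z + 1/2)/2.
Answer: 3*atan(2*z + 1/2)/2.


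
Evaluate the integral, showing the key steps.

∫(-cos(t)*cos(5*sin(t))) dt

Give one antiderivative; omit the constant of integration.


Step 1. Substitute u = sin(t), turning ∫(-cos(t)*cos(5*sin(t))) dt into ∫(-cos(5*u)) du: now ∫(-cos(5*u)) du.
Step 2. Evaluate the standard form: now -sin(5*u)/5.
Step 3. Substitute back u = sin(t): now -sin(5*sin(t))/5.
Answer: -sin(5*sin(t))/5.


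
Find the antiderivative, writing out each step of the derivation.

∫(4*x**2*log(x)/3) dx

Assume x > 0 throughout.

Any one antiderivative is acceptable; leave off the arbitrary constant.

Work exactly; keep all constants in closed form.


Step 1. Integrate ∫(4*x**2*log(x)/3) dx by parts with u = log(x), dv = (4*x**2/3) dx, so v = 4*x**3/9 [assuming x > 0]: now 4*x**3*log(x)/9 + ∫(-4*x**2/9) dx.
Step 2. Evaluate the standard form: now 4*x**3*log(x)/9 - 4*x**3/27.
Answer: 4*x**3*log(x)/9 - 4*x**3/27.


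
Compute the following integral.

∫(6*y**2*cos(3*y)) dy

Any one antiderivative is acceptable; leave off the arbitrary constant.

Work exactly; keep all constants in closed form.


Answer: 2*y**2*sin(3*y) + 4*y*cos(3*y)/3 - 4*sin(3*y)/9.


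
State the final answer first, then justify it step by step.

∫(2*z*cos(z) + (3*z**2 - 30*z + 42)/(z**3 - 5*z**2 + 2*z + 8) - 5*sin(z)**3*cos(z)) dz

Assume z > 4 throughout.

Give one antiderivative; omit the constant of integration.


The answer is 2*z*sin(z) - 3*log(z - 4) + log(z - 2) + 5*log(z + 1) - 5*sin(z)**4/4 + 2*cos(z).
Step 1. Rewrite: now ∫(2*z*cos(z)) dz + ∫((3*z**2 - 30*z + 42)/(z**3 - 5*z**2 + 2*z + 8)) dz + ∫(-5*sin(z)**3*cos(z)) dz.
Step 2. Integrate ∫(2*z*cos(z)) dz by parts with u = z, dv = (2*cos(z)) dz, so v = 2*sin(z): now 2*z*sin(z) + ∫((3*z**2 - 30*z + 42)/(z**3 - 5*z**2 + 2*z + 8)) dz + ∫(-5*sin(z)**3*cos(z)) dz + ∫(-2*sin(z)) dz.
Step 3. Evaluate the standard form: now 2*z*sin(z) + 2*cos(z) + ∫((3*z**2 - 30*z + 42)/(z**3 - 5*z**2 + 2*z + 8)) dz + ∫(-5*sin(z)**3*cos(z)) dz.
Step 4. Decompose ∫((3*z**2 - 30*z + 42)/(z**3 - 5*z**2 + 2*z + 8)) dz by partial fractions, (3*z**2 - 30*z + 42)/(z**3 - 5*z**2 + 2*z + 8) = 5/(z + 1) + 1/(z - 2) - 3/(z - 4): now 2*z*sin(z) + 2*cos(z) + ∫(-5*sin(z)**3*cos(z)) dz + ∫(-3/(z - 4)) dz + ∫(1/(z - 2)) dz + ∫(5/(z + 1)) dz.
Step 5. Evaluate the standard form [assuming z > -1]: now 2*z*sin(z) + 5*log(z + 1) + 2*cos(z) + ∫(-5*sin(z)**3*cos(z)) dz + ∫(-3/(z - 4)) dz + ∫(1/(z - 2)) dz.
Step 6. Evaluate the standard form [assuming z > 2]: now 2*z*sin(z) + log(z - 2) + 5*log(z + 1) + 2*cos(z) + ∫(-5*sin(z)**3*cos(z)) dz + ∫(-3/(z - 4)) dz.
Step 7. Evaluate the standard form [assuming z > 4]: now 2*z*sin(z) - 3*log(z - 4) + log(z - 2) + 5*log(z + 1) + 2*cos(z) + ∫(-5*sin(z)**3*cos(z)) dz.
Step 8. Substitute u = sin(z), turning ∫(-5*sin(z)**3*cos(z)) dz into ∫(-5*u**3) du: now 2*z*sin(z) - 3*log(z - 4) + log(z - 2) + 5*log(z + 1) + 2*cos(z) + ∫(-5*u**3) du.
Step 9. Evaluate the standard form: now -5*u**4/4 + 2*z*sin(z) - 3*log(z - 4) + log(z - 2) + 5*log(z + 1) + 2*cos(z).
Step 10. Substitute back u = sin(z): now 2*z*sin(z) - 3*log(z - 4) + log(z - 2) + 5*log(z + 1) - 5*sin(z)**4/4 + 2*cos(z).
Answer: 2*z*sin(z) - 3*log(z - 4) + log(z - 2) + 5*log(z + 1) - 5*sin(z)**4/4 + 2*cos(z).


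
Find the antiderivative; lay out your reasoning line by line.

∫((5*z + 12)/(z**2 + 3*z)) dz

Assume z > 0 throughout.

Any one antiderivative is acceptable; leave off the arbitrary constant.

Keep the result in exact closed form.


Step 1. Decompose ∫((5*z + 12)/(z**2 + 3*z)) dz by partial fractions, (5*z + 12)/(z**2 + 3*z) = 1/(z + 3) + 4/z: now ∫(4/z) dz + ∫(1/(z + 3)) dz.
Step 2. Evaluate the standard form [assuming z > -3]: now log(z + 3) + ∫(4/z) dz.
Step 3. Evaluate the standard form [assuming z > 0]: now 4*log(z) + log(z + 3).
Answer: 4*log(z) + log(z + 3).


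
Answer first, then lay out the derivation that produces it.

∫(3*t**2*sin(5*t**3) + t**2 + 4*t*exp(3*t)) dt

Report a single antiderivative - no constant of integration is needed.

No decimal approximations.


The answer is t**3/3 + 4*t*exp(3*t)/3 - 4*exp(3*t)/9 - cos(5*t**3)/5.
Step 1. Rewrite: now ∫(t**2) dt + ∫(4*t*exp(3*t)) dt + ∫(3*t**2*sin(5*t**3)) dt.
Step 2. Evaluate the standard form: now t**3/3 + ∫(4*t*exp(3*t)) dt + ∫(3*t**2*sin(5*t**3)) dt.
Step 3. Integrate ∫(4*t*exp(3*t)) dt by parts with u = t, dv = (4*exp(3*t)) dt, so v = 4*exp(3*t)/3: now t**3/3 + 4*t*exp(3*t)/3 + ∫(3*t**2*sin(5*t**3)) dt + ∫(-4*exp(3*t)/3) dt.
Step 4. Evaluate the standard form: now t**3/3 + 4*t*exp(3*t)/3 - 4*exp(3*t)/9 + ∫(3*t**2*sin(5*t**3)) dt.
Step 5. Substitute u = t**3, turning ∫(3*t**2*sin(5*t**3)) dt into ∫(sin(5*u)) du: now t**3/3 + 4*t*exp(3*t)/3 - 4*exp(3*t)/9 + ∫(sin(5*u)) du.
Step 6. Evaluate the standard form: now t**3/3 + 4*t*exp(3*t)/3 - 4*exp(3*t)/9 - cos(5*u)/5.
Step 7. Substitute back u = t**3: now t**3/3 + 4*t*exp(3*t)/3 - 4*exp(3*t)/9 - cos(5*t**3)/5.
Answer: t**3/3 + 4*t*exp(3*t)/3 - 4*exp(3*t)/9 - cos(5*t**3)/5.


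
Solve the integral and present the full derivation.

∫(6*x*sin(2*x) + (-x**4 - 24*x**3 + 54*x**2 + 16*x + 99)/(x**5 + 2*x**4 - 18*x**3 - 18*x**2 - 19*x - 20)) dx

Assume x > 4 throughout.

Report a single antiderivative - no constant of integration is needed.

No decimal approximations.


Step 1. Rewrite: now ∫(6*x*sin(2*x)) dx + ∫((-x**4 - 24*x**3 + 54*x**2 + 16*x + 99)/(x**5 + 2*x**4 - 18*x**3 - 18*x**2 - 19*x - 20)) dx.
Step 2. Integrate ∫(6*x*sin(2*x)) dx by parts with u = x, dv = (6*sin(2*x)) dx, so v = -3*cos(2*x): now -3*x*cos(2*x) + ∫((-x**4 - 24*x**3 + 54*x**2 + 16*x + 99)/(x**5 + 2*x**4 - 18*x**3 - 18*x**2 - 19*x - 20)) dx + ∫(3*cos(2*x)) dx.
Step 3. Evaluate the standard form: now -3*x*cos(2*x) + 3*sin(2*x)/2 + ∫((-x**4 - 24*x**3 + 54*x**2 + 16*x + 99)/(x**5 + 2*x**4 - 18*x**3 - 18*x**2 - 19*x - 20)) dx.
Step 4. Decompose ∫((-x**4 - 24*x**3 + 54*x**2 + 16*x + 99)/(x**5 + 2*x**4 - 18*x**3 - 18*x**2 - 19*x - 20)) dx by partial fractions, (-x**4 - 24*x**3 + 54*x**2 + 16*x + 99)/(x**5 + 2*x**4 - 18*x**3 - 18*x**2 - 19*x - 20) = -2/(x**2 + 1) + 4/(x + 5) - 4/(x + 1) - 1/(x - 4): now -3*x*cos(2*x) + 3*sin(2*x)/2 + ∫(-1/(x - 4)) dx + ∫(-4/(x + 1)) dx + ∫(4/(x + 5)) dx + ∫(-2/(x**2 + 1)) dx.
Step 5. Evaluate the standard form [assuming x > -1]: now -3*x*cos(2*x) - 4*log(x + 1) + 3*sin(2*x)/2 + ∫(-1/(x - 4)) dx + ∫(4/(x + 5)) dx + ∫(-2/(x**2 + 1)) dx.
Step 6. Evaluate the standard form [assuming x > 4]: now -3*x*cos(2*x) - log(x - 4) - 4*log(x + 1) + 3*sin(2*x)/2 + ∫(4/(x + 5)) dx + ∫(-2/(x**2 + 1)) dx.
Step 7. Evaluate the standard form [assuming x > -5]: now -3*x*cos(2*x) - log(x - 4) - 4*log(x + 1) + 4*log(x + 5) + 3*sin(2*x)/2 + ∫(-2/(x**2 + 1)) dx.
Step 8. Evaluate the standard form: now -3*x*cos(2*x) - log(x - 4) - 4*log(x + 1) + 4*log(x + 5) + 3*sin(2*x)/2 - 2*atan(x).
Answer: -3*x*cos(2*x) - log(x - 4) - 4*log(x + 1) + 4*log(x + 5) + 3*sin(2*x)/2 - 2*atan(x).


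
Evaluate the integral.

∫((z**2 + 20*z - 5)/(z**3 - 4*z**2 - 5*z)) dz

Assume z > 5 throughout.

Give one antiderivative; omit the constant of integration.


Answer: log(z) + 4*log(z - 5) - 4*log(z + 1).


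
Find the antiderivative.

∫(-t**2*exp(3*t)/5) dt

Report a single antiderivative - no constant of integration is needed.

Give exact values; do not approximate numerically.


Answer: -t**2*exp(3*t)/15 + 2*t*exp(3*t)/45 - 2*exp(3*t)/135.


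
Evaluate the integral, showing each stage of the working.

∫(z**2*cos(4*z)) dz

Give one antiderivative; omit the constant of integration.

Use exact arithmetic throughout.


Step 1. Integrate ∫(z**2*cos(4*z)) dz by parts with u = z**2, dv = (cos(4*z)) dz, so v = sin(4*z)/4: now z**2*sin(4*z)/4 + ∫(-z*sin(4*z)/2) dz.
Step 2. Integrate ∫(-z*sin(4*z)/2) dz by parts with u = z, dv = (-sin(4*z)/2) dz, so v = cos(4*z)/8: now z**2*sin(4*z)/4 + z*cos(4*z)/8 + ∫(-cos(4*z)/8) dz.
Step 3. Evaluate the standard form: now z**2*sin(4*z)/4 + z*cos(4*z)/8 - sin(4*z)/32.
Answer: z**2*sin(4*z)/4 + z*cos(4*z)/8 - sin(4*z)/32.


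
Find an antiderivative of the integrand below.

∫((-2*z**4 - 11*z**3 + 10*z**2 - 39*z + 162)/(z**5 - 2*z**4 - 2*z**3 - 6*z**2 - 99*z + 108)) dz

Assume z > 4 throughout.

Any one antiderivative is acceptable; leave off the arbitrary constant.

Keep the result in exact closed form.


Answer: -2*log(z - 4) - log(z - 1) + log(z + 3) - atan(z/3).


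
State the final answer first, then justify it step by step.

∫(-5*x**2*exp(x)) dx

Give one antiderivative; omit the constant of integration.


The answer is -5*x**2*exp(x) + 10*x*exp(x) - 10*exp(x).
Step 1. Integrate ∫(-5*x**2*exp(x)) dx by parts with u = x**2, dv = (-5*exp(x)) dx, so v = -5*exp(x): now -5*x**2*exp(x) + ∫(10*x*exp(x)) dx.
Step 2. Integrate ∫(10*x*exp(x)) dx by parts with u = x, dv = (10*exp(x)) dx, so v = 10*exp(x): now -5*x**2*exp(x) + 10*x*exp(x) + ∫(-10*exp(x)) dx.
Step 3. Evaluate the standard form: now -5*x**2*exp(x) + 10*x*exp(x) - 10*exp(x).
Answer: -5*x**2*exp(x) + 10*x*exp(x) - 10*exp(x).
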